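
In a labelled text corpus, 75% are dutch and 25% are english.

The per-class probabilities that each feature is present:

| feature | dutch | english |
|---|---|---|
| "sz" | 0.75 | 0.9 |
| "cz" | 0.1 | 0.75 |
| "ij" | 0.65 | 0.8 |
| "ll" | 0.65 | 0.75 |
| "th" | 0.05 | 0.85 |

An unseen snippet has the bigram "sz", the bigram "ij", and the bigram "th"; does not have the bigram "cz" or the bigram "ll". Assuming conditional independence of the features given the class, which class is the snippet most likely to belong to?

english

dutch: 0.75 × 0.75 × (1−0.1) × 0.65 × (1−0.65) × 0.05 = 0.00575859375
english: 0.25 × 0.9 × (1−0.75) × 0.8 × (1−0.75) × 0.85 = 0.0095625
Highest score → english.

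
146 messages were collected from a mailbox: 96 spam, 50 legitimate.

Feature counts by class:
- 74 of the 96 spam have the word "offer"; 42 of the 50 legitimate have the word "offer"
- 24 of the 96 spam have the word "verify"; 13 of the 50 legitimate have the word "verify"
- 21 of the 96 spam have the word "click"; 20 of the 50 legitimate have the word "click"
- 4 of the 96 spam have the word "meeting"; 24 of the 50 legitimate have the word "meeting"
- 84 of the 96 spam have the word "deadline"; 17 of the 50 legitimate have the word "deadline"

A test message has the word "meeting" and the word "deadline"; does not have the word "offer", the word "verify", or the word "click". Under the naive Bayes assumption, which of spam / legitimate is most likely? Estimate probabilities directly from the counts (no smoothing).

legitimate

spam: (96/146) × (22/96) × (72/96) × (75/96) × (4/96) × (84/96) ≈ 0.00321898
legitimate: (50/146) × (8/50) × (37/50) × (30/50) × (24/50) × (17/50) ≈ 0.00397045
Highest score → legitimate.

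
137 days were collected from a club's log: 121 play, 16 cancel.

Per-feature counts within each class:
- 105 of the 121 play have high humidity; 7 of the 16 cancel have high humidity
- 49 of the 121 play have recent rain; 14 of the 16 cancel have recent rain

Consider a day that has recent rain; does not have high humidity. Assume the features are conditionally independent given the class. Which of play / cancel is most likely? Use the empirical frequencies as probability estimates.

play: (121/137) × (16/121) × (49/121) ≈ 0.0472944
cancel: (16/137) × (9/16) × (14/16) ≈ 0.0574818
Highest score → cancel.

cancel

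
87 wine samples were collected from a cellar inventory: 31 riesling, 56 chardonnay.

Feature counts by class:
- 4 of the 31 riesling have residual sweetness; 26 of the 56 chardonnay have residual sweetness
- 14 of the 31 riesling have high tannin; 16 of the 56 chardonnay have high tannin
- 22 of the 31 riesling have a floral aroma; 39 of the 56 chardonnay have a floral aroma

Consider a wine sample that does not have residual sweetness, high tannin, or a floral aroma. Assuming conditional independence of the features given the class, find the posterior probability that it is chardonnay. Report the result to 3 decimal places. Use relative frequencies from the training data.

0.602

riesling: (31/87) × (27/31) × (17/31) × (9/31) ≈ 0.0494097
chardonnay: (56/87) × (30/56) × (40/56) × (17/56) ≈ 0.0747713
P(chardonnay | x) = 0.0747713 / 0.124181 ≈ 0.602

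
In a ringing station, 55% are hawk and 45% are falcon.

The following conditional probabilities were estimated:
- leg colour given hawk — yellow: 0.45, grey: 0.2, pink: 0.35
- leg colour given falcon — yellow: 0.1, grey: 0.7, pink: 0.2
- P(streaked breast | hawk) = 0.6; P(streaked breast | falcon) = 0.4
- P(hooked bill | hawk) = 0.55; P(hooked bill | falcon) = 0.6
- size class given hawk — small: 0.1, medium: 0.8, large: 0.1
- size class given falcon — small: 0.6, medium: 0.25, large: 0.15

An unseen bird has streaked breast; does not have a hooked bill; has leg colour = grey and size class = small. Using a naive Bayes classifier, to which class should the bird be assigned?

falcon

hawk: 0.55 × 0.2 × 0.6 × (1−0.55) × 0.1 = 0.00297
falcon: 0.45 × 0.7 × 0.4 × (1−0.6) × 0.6 = 0.03024
Highest score → falcon.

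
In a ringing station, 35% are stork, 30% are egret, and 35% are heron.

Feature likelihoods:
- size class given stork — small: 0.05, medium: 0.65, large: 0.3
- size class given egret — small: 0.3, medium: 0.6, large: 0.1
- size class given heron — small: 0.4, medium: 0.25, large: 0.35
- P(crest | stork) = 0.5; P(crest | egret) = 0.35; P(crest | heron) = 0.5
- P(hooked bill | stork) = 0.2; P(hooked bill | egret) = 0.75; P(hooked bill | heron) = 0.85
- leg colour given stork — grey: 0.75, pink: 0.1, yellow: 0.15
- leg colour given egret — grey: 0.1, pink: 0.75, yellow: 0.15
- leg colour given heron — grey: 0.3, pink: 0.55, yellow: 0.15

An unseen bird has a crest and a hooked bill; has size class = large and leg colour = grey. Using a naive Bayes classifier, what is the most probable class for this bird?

heron

stork: 0.35 × 0.3 × 0.5 × 0.2 × 0.75 = 0.007875
egret: 0.3 × 0.1 × 0.35 × 0.75 × 0.1 = 0.0007875
heron: 0.35 × 0.35 × 0.5 × 0.85 × 0.3 = 0.01561875
Highest score → heron.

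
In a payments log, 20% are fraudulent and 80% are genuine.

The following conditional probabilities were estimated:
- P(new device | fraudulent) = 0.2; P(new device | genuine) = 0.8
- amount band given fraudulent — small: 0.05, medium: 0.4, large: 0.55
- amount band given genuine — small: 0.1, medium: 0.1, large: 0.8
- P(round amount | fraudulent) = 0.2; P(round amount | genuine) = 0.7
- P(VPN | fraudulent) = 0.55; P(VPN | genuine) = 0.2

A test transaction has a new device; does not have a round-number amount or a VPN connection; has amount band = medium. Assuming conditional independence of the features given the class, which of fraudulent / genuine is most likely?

genuine

fraudulent: 0.2 × 0.2 × 0.4 × (1−0.2) × (1−0.55) = 0.00576
genuine: 0.8 × 0.8 × 0.1 × (1−0.7) × (1−0.2) = 0.01536
Highest score → genuine.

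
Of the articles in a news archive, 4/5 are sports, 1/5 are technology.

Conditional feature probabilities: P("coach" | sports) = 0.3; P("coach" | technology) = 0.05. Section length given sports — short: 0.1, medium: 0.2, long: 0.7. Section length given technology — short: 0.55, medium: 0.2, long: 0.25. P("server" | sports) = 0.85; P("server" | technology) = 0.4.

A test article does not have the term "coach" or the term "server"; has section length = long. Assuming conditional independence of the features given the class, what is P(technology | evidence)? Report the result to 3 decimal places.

0.326

sports: 0.8 × (1−0.3) × 0.7 × (1−0.85) = 0.0588
technology: 0.2 × (1−0.05) × 0.25 × (1−0.4) = 0.0285
P(technology | x) = 0.0285 / 0.0873 ≈ 0.326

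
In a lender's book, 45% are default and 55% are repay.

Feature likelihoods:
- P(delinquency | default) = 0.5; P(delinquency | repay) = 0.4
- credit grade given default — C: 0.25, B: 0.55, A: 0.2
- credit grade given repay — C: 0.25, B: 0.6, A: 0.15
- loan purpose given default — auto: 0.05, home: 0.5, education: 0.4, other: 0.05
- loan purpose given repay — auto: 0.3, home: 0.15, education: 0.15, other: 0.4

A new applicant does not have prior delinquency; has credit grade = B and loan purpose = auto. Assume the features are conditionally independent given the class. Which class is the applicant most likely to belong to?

default: 0.45 × (1−0.5) × 0.55 × 0.05 = 0.0061875
repay: 0.55 × (1−0.4) × 0.6 × 0.3 = 0.0594
Highest score → repay.

repay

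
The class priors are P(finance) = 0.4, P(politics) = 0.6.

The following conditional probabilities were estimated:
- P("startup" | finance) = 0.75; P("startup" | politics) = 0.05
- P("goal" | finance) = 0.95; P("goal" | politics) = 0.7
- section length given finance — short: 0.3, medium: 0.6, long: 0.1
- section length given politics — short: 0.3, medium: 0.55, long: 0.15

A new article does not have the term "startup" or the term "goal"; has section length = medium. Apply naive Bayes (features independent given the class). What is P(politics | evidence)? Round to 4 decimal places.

finance: 0.4 × (1−0.75) × (1−0.95) × 0.6 = 0.003
politics: 0.6 × (1−0.05) × (1−0.7) × 0.55 = 0.09405
P(politics | x) = 0.09405 / 0.09705 ≈ 0.9691

0.9691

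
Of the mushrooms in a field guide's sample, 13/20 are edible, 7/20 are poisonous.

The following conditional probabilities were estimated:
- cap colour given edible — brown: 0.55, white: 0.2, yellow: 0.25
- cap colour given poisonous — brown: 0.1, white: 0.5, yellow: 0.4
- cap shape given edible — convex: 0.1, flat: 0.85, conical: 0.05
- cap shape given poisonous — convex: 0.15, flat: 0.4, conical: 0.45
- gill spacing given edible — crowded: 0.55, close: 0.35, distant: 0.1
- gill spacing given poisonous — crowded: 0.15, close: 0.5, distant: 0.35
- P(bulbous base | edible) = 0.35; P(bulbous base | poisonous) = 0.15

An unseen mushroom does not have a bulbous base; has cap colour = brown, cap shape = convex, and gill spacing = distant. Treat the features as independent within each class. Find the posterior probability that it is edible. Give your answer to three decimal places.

edible: 0.65 × 0.55 × 0.1 × 0.1 × (1−0.35) = 0.00232375
poisonous: 0.35 × 0.1 × 0.15 × 0.35 × (1−0.15) = 0.001561875
P(edible | x) = 0.00232375 / 0.003885625 ≈ 0.598

0.598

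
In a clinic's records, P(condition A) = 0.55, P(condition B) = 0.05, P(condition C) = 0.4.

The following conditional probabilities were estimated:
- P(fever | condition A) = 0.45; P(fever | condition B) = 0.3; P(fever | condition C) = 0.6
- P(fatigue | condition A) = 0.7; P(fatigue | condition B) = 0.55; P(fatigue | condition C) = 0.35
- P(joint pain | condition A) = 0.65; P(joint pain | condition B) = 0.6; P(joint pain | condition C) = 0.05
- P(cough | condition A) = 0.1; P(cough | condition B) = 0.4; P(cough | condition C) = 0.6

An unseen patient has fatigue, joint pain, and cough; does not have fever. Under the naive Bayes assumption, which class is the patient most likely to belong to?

condition A: 0.55 × (1−0.45) × 0.7 × 0.65 × 0.1 = 0.01376375
condition B: 0.05 × (1−0.3) × 0.55 × 0.6 × 0.4 = 0.00462
condition C: 0.4 × (1−0.6) × 0.35 × 0.05 × 0.6 = 0.00168
Highest score → condition A.

condition A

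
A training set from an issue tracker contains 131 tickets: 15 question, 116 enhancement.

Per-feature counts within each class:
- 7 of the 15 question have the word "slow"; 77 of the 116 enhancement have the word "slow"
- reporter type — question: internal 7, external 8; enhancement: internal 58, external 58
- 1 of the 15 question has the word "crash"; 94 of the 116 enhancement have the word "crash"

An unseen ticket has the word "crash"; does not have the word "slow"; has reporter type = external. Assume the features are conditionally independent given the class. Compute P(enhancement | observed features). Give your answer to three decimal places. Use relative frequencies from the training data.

0.982

question: (15/131) × (8/15) × (8/15) × (1/15) ≈ 0.00217133
enhancement: (116/131) × (39/116) × (58/116) × (94/116) ≈ 0.120624
P(enhancement | x) = 0.120624 / 0.12279533 ≈ 0.982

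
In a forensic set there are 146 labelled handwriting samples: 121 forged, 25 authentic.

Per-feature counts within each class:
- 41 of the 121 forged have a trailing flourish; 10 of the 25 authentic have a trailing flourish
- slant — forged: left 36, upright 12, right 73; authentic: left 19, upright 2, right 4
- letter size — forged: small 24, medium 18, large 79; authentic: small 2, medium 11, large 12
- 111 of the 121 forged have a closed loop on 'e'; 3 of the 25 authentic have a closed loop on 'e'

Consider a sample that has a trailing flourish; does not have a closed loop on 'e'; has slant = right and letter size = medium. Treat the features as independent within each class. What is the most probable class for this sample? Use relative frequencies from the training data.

forged: (121/146) × (41/121) × (73/121) × (18/121) × (10/121) ≈ 0.00208291
authentic: (25/146) × (10/25) × (4/25) × (11/25) × (22/25) ≈ 0.00424329
Highest score → authentic.

authentic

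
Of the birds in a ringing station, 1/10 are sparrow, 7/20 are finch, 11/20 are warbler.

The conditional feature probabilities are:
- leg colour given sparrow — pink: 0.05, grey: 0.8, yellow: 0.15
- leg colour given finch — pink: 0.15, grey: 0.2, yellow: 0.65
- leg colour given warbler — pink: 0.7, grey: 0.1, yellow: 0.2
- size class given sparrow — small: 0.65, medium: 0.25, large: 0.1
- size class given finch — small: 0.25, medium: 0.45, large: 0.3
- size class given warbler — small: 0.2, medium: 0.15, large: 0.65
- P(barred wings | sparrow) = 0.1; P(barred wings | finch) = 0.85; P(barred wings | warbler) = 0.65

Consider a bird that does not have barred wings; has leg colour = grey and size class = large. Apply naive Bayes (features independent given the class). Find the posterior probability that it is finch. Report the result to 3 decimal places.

sparrow: 0.1 × 0.8 × 0.1 × (1−0.1) = 0.0072
finch: 0.35 × 0.2 × 0.3 × (1−0.85) = 0.00315
warbler: 0.55 × 0.1 × 0.65 × (1−0.65) = 0.0125125
P(finch | x) = 0.00315 / 0.0228625 ≈ 0.138

0.138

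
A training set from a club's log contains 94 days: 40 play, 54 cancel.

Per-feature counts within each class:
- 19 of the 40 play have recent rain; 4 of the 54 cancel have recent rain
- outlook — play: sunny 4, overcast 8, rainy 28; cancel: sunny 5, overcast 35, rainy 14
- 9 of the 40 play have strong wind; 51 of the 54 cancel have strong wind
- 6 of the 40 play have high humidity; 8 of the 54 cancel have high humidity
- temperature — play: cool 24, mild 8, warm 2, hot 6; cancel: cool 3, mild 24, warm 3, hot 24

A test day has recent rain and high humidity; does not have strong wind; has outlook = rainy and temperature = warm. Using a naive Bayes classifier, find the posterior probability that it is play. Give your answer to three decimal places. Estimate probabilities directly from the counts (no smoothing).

0.994

play: (40/94) × (19/40) × (28/40) × (31/40) × (6/40) × (2/40) ≈ 0.000822407
cancel: (54/94) × (4/54) × (14/54) × (3/54) × (8/54) × (3/54) ≈ 0.00000504449
P(play | x) = 0.000822407 / 0.00082745149 ≈ 0.994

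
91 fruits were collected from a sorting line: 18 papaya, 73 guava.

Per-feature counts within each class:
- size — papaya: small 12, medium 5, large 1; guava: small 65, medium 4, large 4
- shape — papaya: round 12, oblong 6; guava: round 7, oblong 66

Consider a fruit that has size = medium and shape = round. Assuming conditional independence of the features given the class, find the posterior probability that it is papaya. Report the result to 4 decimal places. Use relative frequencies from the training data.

papaya: (18/91) × (5/18) × (12/18) ≈ 0.03663
guava: (73/91) × (4/73) × (7/73) ≈ 0.00421496
P(papaya | x) = 0.03663 / 0.04084496 ≈ 0.8968

0.8968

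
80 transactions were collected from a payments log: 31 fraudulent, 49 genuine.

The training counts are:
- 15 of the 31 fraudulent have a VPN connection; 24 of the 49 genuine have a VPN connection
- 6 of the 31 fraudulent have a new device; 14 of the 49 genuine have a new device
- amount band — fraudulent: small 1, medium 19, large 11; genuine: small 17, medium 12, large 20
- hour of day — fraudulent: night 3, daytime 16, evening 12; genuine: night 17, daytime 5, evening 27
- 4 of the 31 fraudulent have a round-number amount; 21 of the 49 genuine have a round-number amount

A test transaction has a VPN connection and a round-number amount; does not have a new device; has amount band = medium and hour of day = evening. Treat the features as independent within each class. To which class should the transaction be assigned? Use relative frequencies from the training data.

genuine

fraudulent: (31/80) × (15/31) × (25/31) × (19/31) × (12/31) × (4/31) ≈ 0.00462902
genuine: (49/80) × (24/49) × (35/49) × (12/49) × (27/49) × (21/49) ≈ 0.0123928
Highest score → genuine.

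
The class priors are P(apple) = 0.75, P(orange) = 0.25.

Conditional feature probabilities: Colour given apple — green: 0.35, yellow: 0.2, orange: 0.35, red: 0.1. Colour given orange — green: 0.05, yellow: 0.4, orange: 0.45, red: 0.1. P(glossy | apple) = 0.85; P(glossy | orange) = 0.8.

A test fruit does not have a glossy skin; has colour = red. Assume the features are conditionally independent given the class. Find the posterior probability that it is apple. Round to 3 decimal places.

0.692

apple: 0.75 × 0.1 × (1−0.85) = 0.01125
orange: 0.25 × 0.1 × (1−0.8) = 0.005
P(apple | x) = 0.01125 / 0.01625 ≈ 0.692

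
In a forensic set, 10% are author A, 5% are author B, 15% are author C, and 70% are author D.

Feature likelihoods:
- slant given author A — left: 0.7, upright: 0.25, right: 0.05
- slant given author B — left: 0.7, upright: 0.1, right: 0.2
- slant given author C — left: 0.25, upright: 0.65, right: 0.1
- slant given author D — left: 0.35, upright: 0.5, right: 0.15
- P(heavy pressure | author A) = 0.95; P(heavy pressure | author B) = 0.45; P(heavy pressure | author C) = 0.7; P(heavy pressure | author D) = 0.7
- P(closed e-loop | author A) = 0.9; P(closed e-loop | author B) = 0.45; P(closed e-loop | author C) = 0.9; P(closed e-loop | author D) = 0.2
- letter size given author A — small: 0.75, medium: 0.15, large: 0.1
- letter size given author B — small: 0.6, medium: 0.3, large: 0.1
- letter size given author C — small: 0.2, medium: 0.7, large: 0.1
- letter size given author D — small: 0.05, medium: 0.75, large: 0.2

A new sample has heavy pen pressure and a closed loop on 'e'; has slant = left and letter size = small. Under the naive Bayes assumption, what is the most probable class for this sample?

author A: 0.1 × 0.7 × 0.95 × 0.9 × 0.75 = 0.0448875
author B: 0.05 × 0.7 × 0.45 × 0.45 × 0.6 = 0.0042525
author C: 0.15 × 0.25 × 0.7 × 0.9 × 0.2 = 0.004725
author D: 0.7 × 0.35 × 0.7 × 0.2 × 0.05 = 0.001715
Highest score → author A.

author A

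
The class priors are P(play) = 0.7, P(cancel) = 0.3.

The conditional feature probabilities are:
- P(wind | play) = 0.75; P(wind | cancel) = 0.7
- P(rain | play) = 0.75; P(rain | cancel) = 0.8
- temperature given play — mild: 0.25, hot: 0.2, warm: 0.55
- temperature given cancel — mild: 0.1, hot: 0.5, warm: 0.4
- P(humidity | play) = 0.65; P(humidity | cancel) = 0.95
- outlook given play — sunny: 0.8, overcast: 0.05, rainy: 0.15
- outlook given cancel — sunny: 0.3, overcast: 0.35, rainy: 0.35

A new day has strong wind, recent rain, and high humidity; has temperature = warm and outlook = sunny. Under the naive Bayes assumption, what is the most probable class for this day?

play

play: 0.7 × 0.75 × 0.75 × 0.55 × 0.65 × 0.8 = 0.1126125
cancel: 0.3 × 0.7 × 0.8 × 0.4 × 0.95 × 0.3 = 0.019152
Highest score → play.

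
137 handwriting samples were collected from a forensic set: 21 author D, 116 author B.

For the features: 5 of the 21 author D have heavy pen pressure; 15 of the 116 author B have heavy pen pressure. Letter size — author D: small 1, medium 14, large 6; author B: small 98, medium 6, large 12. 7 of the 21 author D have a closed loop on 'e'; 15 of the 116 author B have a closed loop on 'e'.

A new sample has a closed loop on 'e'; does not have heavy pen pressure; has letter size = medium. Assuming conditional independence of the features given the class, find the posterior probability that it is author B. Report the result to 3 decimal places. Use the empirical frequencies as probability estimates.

author D: (21/137) × (16/21) × (14/21) × (7/21) ≈ 0.025953
author B: (116/137) × (101/116) × (6/116) × (15/116) ≈ 0.00493091
P(author B | x) = 0.00493091 / 0.03088391 ≈ 0.160

0.160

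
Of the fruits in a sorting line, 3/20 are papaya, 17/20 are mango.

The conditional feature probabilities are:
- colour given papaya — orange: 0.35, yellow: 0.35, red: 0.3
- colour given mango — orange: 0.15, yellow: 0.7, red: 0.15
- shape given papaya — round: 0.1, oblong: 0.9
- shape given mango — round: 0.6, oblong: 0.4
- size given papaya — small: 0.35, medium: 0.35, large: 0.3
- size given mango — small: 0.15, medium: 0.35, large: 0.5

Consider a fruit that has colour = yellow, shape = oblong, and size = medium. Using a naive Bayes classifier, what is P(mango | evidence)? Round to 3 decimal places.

0.834

papaya: 0.15 × 0.35 × 0.9 × 0.35 = 0.0165375
mango: 0.85 × 0.7 × 0.4 × 0.35 = 0.0833
P(mango | x) = 0.0833 / 0.0998375 ≈ 0.834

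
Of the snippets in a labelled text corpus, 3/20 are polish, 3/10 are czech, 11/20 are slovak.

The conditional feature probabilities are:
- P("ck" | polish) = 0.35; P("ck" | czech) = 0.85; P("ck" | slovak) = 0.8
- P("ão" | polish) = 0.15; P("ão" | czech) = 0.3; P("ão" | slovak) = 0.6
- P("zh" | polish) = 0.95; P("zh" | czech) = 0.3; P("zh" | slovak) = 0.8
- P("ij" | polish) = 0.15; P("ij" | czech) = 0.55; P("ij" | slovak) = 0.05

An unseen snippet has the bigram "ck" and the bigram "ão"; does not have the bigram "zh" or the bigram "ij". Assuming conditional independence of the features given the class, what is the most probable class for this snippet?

slovak

polish: 0.15 × 0.35 × 0.15 × (1−0.95) × (1−0.15) = 0.0003346875
czech: 0.3 × 0.85 × 0.3 × (1−0.3) × (1−0.55) = 0.0240975
slovak: 0.55 × 0.8 × 0.6 × (1−0.8) × (1−0.05) = 0.05016
Highest score → slovak.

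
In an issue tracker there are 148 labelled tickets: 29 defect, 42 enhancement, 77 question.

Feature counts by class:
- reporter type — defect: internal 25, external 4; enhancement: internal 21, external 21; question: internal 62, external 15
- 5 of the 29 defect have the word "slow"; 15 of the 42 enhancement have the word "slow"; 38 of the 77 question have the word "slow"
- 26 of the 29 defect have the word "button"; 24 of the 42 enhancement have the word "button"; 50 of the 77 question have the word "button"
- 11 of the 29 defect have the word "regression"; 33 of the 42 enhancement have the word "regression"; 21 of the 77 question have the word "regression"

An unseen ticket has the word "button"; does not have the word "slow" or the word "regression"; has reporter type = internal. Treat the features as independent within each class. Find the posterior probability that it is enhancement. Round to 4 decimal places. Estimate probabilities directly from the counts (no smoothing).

defect: (29/148) × (25/29) × (24/29) × (26/29) × (18/29) ≈ 0.0777932
enhancement: (42/148) × (21/42) × (27/42) × (24/42) × (9/42) ≈ 0.0111693
question: (77/148) × (62/77) × (39/77) × (50/77) × (56/77) ≈ 0.100203
P(enhancement | x) = 0.0111693 / 0.1891655 ≈ 0.0590

0.0590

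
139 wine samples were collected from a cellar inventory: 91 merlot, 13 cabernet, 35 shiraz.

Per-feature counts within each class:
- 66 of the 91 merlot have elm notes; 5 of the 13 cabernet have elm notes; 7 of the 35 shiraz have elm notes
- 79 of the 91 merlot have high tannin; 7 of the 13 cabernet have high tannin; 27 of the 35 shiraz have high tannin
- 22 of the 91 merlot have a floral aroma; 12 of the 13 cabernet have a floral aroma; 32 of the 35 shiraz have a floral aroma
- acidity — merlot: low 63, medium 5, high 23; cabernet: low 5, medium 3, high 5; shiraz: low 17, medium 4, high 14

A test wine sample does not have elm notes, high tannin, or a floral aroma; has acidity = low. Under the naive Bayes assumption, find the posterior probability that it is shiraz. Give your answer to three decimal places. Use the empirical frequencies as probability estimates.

merlot: (91/139) × (25/91) × (12/91) × (69/91) × (63/91) ≈ 0.0124501
cabernet: (13/139) × (8/13) × (6/13) × (1/13) × (5/13) ≈ 0.000785898
shiraz: (35/139) × (28/35) × (8/35) × (3/35) × (17/35) ≈ 0.0019169
P(shiraz | x) = 0.0019169 / 0.015152898 ≈ 0.127

0.127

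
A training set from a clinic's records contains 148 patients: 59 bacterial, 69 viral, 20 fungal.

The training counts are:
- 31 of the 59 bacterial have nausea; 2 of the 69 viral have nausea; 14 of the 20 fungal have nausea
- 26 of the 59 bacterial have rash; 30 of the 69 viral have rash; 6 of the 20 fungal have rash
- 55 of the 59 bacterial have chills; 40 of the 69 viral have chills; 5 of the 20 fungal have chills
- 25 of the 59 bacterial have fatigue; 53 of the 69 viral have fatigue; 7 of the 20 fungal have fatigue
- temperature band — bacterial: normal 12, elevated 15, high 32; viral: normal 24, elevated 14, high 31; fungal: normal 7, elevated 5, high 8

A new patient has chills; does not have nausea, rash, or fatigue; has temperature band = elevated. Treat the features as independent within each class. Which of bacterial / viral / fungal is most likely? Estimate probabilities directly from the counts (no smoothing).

bacterial: (59/148) × (28/59) × (33/59) × (55/59) × (34/59) × (15/59) ≈ 0.0144522
viral: (69/148) × (67/69) × (39/69) × (40/69) × (16/69) × (14/69) ≈ 0.00697894
fungal: (20/148) × (6/20) × (14/20) × (5/20) × (13/20) × (5/20) ≈ 0.00115287
Highest score → bacterial.

bacterial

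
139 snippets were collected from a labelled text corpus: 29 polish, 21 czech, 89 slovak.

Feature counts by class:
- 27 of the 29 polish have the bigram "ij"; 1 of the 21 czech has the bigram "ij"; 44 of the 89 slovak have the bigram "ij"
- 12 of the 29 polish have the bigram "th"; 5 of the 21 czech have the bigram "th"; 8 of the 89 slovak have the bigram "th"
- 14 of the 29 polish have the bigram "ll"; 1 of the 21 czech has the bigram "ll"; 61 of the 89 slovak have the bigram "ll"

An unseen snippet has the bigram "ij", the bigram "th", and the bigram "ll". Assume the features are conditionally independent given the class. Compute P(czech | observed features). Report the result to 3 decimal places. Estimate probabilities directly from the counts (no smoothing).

polish: (29/139) × (27/29) × (12/29) × (14/29) ≈ 0.0388027
czech: (21/139) × (1/21) × (5/21) × (1/21) ≈ 0.0000815674
slovak: (89/139) × (44/89) × (8/89) × (61/89) ≈ 0.0195019
P(czech | x) = 0.0000815674 / 0.0583861674 ≈ 0.001

0.001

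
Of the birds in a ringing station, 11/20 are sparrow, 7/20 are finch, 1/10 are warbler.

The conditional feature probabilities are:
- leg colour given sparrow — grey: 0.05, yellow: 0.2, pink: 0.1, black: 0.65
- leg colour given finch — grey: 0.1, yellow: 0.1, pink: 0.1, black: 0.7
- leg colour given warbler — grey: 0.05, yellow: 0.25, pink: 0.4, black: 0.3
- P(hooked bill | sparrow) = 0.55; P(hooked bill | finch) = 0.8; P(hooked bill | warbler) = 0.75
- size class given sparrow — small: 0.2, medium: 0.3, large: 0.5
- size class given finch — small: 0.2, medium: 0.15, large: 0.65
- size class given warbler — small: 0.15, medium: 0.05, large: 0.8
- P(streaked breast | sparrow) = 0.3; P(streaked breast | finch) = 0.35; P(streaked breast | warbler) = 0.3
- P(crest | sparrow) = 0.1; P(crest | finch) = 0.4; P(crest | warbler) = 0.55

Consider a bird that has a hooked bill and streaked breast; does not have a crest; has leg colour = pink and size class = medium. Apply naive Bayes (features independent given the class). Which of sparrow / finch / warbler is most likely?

sparrow: 0.55 × 0.1 × 0.55 × 0.3 × 0.3 × (1−0.1) = 0.00245025
finch: 0.35 × 0.1 × 0.8 × 0.15 × 0.35 × (1−0.4) = 0.000882
warbler: 0.1 × 0.4 × 0.75 × 0.05 × 0.3 × (1−0.55) = 0.0002025
Highest score → sparrow.

sparrow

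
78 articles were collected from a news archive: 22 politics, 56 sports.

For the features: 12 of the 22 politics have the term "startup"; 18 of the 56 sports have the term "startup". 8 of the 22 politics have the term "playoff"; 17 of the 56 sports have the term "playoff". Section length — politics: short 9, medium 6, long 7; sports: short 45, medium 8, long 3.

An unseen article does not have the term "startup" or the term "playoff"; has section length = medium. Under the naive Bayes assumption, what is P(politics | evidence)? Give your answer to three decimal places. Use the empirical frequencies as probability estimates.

politics: (22/78) × (10/22) × (14/22) × (6/22) ≈ 0.0222505
sports: (56/78) × (38/56) × (39/56) × (8/56) ≈ 0.0484694
P(politics | x) = 0.0222505 / 0.0707199 ≈ 0.315

0.315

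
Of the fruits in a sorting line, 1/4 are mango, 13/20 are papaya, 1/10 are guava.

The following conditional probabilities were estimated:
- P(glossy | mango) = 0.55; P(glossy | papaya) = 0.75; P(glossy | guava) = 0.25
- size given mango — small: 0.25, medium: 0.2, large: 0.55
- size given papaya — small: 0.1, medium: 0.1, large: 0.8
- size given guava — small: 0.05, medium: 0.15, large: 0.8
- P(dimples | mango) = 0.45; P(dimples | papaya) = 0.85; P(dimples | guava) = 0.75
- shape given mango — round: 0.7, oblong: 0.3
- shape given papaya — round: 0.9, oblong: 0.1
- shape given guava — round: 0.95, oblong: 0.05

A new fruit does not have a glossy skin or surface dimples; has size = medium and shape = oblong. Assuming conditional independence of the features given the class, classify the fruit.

mango: 0.25 × (1−0.55) × 0.2 × (1−0.45) × 0.3 = 0.0037125
papaya: 0.65 × (1−0.75) × 0.1 × (1−0.85) × 0.1 = 0.00024375
guava: 0.1 × (1−0.25) × 0.15 × (1−0.75) × 0.05 = 0.000140625
Highest score → mango.

mango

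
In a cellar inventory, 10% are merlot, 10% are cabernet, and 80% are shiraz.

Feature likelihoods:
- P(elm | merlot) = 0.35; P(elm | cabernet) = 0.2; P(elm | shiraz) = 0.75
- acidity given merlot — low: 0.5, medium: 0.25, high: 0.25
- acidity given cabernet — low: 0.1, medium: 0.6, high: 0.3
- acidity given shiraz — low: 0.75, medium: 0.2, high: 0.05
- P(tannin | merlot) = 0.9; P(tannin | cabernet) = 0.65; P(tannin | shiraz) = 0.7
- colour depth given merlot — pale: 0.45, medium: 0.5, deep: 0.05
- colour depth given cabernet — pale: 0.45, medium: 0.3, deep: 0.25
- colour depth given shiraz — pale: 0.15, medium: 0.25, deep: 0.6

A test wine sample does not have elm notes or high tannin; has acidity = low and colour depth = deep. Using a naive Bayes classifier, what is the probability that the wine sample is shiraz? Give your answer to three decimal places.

0.969

merlot: 0.1 × (1−0.35) × 0.5 × (1−0.9) × 0.05 = 0.0001625
cabernet: 0.1 × (1−0.2) × 0.1 × (1−0.65) × 0.25 = 0.0007
shiraz: 0.8 × (1−0.75) × 0.75 × (1−0.7) × 0.6 = 0.027
P(shiraz | x) = 0.027 / 0.0278625 ≈ 0.969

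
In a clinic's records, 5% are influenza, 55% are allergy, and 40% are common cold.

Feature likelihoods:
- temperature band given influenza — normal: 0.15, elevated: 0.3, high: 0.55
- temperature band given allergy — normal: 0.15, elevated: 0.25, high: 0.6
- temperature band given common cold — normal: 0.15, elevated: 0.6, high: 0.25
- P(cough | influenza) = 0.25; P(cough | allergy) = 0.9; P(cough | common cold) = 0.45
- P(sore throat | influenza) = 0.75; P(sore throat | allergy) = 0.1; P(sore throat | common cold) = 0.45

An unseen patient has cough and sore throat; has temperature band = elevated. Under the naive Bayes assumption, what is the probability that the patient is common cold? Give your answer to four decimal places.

influenza: 0.05 × 0.3 × 0.25 × 0.75 = 0.0028125
allergy: 0.55 × 0.25 × 0.9 × 0.1 = 0.012375
common cold: 0.4 × 0.6 × 0.45 × 0.45 = 0.0486
P(common cold | x) = 0.0486 / 0.0637875 ≈ 0.7619

0.7619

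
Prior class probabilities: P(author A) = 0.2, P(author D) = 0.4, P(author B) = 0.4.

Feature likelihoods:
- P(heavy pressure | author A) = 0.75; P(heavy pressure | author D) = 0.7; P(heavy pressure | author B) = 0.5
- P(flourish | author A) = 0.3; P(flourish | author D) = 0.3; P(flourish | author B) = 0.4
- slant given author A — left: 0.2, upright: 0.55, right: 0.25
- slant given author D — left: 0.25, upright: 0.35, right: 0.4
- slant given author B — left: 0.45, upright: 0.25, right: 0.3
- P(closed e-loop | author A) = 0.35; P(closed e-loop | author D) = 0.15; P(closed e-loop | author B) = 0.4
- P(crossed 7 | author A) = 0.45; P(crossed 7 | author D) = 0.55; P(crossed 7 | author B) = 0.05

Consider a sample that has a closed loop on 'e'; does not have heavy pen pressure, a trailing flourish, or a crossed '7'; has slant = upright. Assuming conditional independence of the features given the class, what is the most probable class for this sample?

author A: 0.2 × (1−0.75) × (1−0.3) × 0.55 × 0.35 × (1−0.45) = 0.003705625
author D: 0.4 × (1−0.7) × (1−0.3) × 0.35 × 0.15 × (1−0.55) = 0.0019845
author B: 0.4 × (1−0.5) × (1−0.4) × 0.25 × 0.4 × (1−0.05) = 0.0114
Highest score → author B.

author B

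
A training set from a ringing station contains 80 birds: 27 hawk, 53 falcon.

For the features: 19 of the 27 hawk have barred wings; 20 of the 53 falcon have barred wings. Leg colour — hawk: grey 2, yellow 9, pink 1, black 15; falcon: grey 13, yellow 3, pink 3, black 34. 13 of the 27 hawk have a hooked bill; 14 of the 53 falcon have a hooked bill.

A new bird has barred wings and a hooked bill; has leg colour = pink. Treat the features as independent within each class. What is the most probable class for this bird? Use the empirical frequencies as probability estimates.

hawk: (27/80) × (19/27) × (1/27) × (13/27) ≈ 0.00423525
falcon: (53/80) × (20/53) × (3/53) × (14/53) ≈ 0.00373799
Highest score → hawk.

hawk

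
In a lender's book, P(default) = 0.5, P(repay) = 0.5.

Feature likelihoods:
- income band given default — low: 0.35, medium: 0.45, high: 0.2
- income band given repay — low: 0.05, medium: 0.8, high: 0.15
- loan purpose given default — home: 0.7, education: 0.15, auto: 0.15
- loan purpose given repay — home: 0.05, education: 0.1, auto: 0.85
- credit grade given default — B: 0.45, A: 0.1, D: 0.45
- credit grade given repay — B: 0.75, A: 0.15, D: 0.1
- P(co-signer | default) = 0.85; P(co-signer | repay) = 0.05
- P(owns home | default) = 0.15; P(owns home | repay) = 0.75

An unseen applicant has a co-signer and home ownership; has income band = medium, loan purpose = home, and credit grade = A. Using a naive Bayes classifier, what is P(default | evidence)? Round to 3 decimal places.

0.947

default: 0.5 × 0.45 × 0.7 × 0.1 × 0.85 × 0.15 = 0.002008125
repay: 0.5 × 0.8 × 0.05 × 0.15 × 0.05 × 0.75 = 0.0001125
P(default | x) = 0.002008125 / 0.002120625 ≈ 0.947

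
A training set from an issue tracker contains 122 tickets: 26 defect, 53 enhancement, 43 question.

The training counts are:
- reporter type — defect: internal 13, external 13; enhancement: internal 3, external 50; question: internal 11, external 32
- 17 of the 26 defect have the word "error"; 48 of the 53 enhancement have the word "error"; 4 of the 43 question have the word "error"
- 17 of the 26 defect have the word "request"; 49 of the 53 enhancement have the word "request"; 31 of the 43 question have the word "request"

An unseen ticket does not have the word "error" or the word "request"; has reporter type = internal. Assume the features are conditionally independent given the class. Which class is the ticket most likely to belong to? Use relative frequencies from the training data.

defect: (26/122) × (13/26) × (9/26) × (9/26) ≈ 0.012768
enhancement: (53/122) × (3/53) × (5/53) × (4/53) ≈ 0.000175081
question: (43/122) × (11/43) × (39/43) × (12/43) ≈ 0.0228214
Highest score → question.

question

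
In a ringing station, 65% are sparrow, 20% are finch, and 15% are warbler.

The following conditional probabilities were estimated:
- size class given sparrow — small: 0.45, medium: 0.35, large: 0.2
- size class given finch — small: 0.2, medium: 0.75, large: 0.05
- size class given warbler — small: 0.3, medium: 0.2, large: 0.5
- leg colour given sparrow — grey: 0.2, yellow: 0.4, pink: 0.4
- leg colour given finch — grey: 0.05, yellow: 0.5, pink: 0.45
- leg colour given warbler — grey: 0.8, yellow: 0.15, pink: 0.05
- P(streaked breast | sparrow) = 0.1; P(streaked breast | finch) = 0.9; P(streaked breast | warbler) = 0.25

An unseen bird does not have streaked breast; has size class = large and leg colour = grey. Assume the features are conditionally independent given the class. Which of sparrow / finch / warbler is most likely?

warbler

sparrow: 0.65 × 0.2 × 0.2 × (1−0.1) = 0.0234
finch: 0.2 × 0.05 × 0.05 × (1−0.9) = 0.00005
warbler: 0.15 × 0.5 × 0.8 × (1−0.25) = 0.045
Highest score → warbler.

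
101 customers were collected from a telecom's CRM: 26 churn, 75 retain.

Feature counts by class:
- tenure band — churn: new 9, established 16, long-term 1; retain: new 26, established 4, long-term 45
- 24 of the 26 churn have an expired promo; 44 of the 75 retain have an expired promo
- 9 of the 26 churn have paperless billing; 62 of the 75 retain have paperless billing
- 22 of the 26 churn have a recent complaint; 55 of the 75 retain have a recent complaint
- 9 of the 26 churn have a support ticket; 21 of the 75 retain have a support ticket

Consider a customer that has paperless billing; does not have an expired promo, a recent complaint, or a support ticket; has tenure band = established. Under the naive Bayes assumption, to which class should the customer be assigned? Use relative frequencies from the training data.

churn: (26/101) × (16/26) × (2/26) × (9/26) × (4/26) × (17/26) ≈ 0.000424313
retain: (75/101) × (4/75) × (31/75) × (62/75) × (20/75) × (54/75) ≈ 0.00259819
Highest score → retain.

retain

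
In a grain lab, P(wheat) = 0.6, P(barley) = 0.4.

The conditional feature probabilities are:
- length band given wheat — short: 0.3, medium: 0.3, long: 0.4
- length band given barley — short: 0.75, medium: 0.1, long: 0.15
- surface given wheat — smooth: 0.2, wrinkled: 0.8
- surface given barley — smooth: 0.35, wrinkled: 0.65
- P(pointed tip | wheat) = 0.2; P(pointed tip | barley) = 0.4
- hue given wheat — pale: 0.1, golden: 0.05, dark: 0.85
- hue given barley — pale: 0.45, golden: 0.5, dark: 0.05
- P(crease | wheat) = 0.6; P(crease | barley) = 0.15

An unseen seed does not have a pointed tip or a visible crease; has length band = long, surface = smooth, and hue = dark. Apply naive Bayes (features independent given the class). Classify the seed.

wheat

wheat: 0.6 × 0.4 × 0.2 × (1−0.2) × 0.85 × (1−0.6) = 0.013056
barley: 0.4 × 0.15 × 0.35 × (1−0.4) × 0.05 × (1−0.15) = 0.0005355
Highest score → wheat.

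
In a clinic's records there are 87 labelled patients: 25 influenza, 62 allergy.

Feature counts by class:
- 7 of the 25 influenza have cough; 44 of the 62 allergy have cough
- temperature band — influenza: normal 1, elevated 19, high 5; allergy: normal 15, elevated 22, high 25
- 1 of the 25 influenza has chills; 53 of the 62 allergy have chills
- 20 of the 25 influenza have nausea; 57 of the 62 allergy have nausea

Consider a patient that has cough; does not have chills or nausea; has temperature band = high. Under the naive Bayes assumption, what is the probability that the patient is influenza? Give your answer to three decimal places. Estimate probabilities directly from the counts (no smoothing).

influenza: (25/87) × (7/25) × (5/25) × (24/25) × (5/25) ≈ 0.00308966
allergy: (62/87) × (44/62) × (25/62) × (9/62) × (5/62) ≈ 0.00238732
P(influenza | x) = 0.00308966 / 0.00547698 ≈ 0.564

0.564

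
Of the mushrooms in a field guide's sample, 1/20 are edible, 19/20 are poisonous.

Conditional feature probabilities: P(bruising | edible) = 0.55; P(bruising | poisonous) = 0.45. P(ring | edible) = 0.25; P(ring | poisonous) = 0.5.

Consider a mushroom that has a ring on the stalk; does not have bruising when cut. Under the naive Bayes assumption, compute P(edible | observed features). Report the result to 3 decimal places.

edible: 0.05 × (1−0.55) × 0.25 = 0.005625
poisonous: 0.95 × (1−0.45) × 0.5 = 0.26125
P(edible | x) = 0.005625 / 0.266875 ≈ 0.021

0.021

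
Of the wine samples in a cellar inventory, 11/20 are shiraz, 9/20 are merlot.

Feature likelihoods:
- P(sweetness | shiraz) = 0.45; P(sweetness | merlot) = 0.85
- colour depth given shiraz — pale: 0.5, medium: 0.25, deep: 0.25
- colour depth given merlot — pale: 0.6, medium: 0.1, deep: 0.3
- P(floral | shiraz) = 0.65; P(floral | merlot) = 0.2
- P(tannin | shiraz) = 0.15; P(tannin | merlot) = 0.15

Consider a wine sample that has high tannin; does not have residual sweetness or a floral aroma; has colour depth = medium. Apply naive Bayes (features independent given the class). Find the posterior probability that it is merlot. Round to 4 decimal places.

0.1694

shiraz: 0.55 × (1−0.45) × 0.25 × (1−0.65) × 0.15 = 0.0039703125
merlot: 0.45 × (1−0.85) × 0.1 × (1−0.2) × 0.15 = 0.00081
P(merlot | x) = 0.00081 / 0.0047803125 ≈ 0.1694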